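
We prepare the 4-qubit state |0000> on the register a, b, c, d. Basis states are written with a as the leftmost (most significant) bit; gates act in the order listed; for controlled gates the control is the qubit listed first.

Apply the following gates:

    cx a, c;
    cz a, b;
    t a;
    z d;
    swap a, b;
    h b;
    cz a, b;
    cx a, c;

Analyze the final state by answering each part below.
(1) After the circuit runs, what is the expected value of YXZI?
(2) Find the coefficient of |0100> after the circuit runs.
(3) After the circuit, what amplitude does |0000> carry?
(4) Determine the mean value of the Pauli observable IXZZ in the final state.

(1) The expectation value of YXZI is 0.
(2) The amplitude on |0100> is sqrt(2)/2.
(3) The final state's coefficient on |0000> equals sqrt(2)/2.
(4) The observable IXZZ averages to 1.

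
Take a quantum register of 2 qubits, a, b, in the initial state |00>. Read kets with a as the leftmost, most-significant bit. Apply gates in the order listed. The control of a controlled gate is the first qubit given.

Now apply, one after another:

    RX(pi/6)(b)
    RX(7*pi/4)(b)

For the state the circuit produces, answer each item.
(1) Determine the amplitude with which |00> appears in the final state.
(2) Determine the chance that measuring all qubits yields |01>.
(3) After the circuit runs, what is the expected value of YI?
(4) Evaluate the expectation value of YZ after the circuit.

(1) The final state's coefficient on |00> equals -sqrt(6*sqrt(2) + 12)/8 - sqrt(2*sqrt(2) + 4)/8 - sqrt(12 - 6*sqrt(2))/8 + sqrt(4 - 2*sqrt(2))/8.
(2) A full measurement returns |01> with probability -sqrt(6)/8 - sqrt(2)/8 + 1/2.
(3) The observable YI averages to 0.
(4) In the final state, YZ has expectation 0.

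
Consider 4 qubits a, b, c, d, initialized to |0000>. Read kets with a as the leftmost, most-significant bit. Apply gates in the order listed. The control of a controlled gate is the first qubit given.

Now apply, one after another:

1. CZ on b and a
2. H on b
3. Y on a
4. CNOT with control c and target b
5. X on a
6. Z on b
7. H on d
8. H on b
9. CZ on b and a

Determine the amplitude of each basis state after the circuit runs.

The resulting statevector has amplitude sqrt(2)*I/2 on |0100>, sqrt(2)*I/2 on |0101>, and 0 on every other basis state.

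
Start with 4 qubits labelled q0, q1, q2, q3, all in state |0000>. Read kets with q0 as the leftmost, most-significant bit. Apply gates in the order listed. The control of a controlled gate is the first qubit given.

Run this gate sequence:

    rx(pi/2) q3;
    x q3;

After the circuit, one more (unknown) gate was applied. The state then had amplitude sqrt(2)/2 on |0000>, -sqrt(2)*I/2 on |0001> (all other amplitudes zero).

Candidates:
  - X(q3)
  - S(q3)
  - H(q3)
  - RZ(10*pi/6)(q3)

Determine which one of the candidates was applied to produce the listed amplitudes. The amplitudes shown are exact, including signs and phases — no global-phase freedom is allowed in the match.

It was X(q3) that produced the state shown.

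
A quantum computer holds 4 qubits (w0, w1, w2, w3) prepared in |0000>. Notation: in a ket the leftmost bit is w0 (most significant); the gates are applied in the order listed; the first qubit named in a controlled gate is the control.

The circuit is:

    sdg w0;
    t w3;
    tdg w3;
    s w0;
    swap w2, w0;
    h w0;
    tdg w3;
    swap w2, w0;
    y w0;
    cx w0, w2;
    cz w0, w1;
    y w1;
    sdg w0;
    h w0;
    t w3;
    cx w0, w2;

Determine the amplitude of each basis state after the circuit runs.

The resulting statevector has amplitude I/2 on |0100>, I/2 on |0110>, -I/2 on |1100>, -I/2 on |1110>, and 0 on every other basis state.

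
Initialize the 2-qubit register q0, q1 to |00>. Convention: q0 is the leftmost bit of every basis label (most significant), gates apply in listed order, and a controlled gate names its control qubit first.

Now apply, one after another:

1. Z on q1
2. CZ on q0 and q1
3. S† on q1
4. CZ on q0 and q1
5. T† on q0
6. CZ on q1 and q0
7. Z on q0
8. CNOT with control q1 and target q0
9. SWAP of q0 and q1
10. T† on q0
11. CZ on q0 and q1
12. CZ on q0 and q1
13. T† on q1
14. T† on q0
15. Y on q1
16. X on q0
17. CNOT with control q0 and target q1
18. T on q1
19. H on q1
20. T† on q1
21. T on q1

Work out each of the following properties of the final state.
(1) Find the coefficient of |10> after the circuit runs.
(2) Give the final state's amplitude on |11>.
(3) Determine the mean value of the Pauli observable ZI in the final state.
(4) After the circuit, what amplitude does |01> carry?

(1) The amplitude on |10> is sqrt(2)*I/2. Key observation: the block from step 11 through step 12 cancels to the identity and can be dropped.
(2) The amplitude on |11> is sqrt(2)*I/2.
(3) The expectation value of ZI is -1.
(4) |01> carries amplitude 0 in the final state.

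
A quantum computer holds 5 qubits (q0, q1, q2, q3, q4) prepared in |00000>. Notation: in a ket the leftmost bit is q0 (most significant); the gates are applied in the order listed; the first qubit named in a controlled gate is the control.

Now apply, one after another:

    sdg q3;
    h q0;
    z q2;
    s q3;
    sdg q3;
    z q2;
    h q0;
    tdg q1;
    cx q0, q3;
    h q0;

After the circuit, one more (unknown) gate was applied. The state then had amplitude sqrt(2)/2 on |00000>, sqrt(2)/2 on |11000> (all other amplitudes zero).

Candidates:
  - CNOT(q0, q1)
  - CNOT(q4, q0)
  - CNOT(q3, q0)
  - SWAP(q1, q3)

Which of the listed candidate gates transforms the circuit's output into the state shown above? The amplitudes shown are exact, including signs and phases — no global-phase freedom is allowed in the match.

The unique candidate consistent with the amplitudes is CNOT(q0, q1). Key observation: steps 2-7 multiply out to the identity, so the circuit reduces to the remaining gates.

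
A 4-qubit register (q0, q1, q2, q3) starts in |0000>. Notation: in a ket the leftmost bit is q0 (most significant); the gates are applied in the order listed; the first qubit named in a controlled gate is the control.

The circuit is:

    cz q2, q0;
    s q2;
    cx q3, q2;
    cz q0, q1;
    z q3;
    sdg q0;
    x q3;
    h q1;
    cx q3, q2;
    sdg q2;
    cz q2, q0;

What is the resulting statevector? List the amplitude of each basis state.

After the circuit, the state carries amplitude -sqrt(2)*I/2 on |0011>, -sqrt(2)*I/2 on |0111>, and 0 on every other basis state.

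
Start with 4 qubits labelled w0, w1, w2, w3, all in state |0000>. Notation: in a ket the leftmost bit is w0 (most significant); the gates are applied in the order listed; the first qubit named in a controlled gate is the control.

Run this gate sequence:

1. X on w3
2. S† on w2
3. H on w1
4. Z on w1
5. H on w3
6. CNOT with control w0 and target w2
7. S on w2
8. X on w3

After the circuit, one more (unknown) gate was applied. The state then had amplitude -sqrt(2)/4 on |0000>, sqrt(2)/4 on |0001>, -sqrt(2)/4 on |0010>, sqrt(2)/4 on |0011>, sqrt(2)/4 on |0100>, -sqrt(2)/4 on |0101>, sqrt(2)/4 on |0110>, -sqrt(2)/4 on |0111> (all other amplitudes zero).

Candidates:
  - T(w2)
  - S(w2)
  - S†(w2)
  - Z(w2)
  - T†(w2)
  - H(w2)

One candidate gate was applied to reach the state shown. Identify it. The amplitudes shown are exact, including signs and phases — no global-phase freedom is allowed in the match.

The applied gate was H(w2).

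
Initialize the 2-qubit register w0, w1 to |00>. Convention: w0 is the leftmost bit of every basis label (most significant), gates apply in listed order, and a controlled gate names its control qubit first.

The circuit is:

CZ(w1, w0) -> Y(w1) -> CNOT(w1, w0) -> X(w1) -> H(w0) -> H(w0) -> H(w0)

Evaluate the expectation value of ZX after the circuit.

In the final state, ZX has expectation 0.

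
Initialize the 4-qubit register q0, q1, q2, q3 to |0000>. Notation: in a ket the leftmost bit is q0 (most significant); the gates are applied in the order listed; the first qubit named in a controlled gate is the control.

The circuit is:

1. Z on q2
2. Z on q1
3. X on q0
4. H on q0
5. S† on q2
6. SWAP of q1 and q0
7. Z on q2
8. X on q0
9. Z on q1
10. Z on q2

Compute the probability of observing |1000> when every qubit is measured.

Outcome |1000> occurs with probability 1/2.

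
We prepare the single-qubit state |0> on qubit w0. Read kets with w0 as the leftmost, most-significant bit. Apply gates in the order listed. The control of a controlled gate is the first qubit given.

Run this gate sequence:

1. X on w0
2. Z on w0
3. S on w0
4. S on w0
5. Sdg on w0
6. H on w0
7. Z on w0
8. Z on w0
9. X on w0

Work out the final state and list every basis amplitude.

After the circuit, the state carries amplitude sqrt(2)*I/2 on |0>, -sqrt(2)*I/2 on |1>.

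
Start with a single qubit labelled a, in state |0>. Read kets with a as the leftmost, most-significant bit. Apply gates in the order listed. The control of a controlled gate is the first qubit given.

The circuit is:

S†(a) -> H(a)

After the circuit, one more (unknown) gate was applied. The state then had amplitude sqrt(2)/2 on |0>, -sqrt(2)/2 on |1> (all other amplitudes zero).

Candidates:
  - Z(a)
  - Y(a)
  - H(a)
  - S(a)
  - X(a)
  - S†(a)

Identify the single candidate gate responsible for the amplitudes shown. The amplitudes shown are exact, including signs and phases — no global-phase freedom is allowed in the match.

The unique candidate consistent with the amplitudes is Z(a).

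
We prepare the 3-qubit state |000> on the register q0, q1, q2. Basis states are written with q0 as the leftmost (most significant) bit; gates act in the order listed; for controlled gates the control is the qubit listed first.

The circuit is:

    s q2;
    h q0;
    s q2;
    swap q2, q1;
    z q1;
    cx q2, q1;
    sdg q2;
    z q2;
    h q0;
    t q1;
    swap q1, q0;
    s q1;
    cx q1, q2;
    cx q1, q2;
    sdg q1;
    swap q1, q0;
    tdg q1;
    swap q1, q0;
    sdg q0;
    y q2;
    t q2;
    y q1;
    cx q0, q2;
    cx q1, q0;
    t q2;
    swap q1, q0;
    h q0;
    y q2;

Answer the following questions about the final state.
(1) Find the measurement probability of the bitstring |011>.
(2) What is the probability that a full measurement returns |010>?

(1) A full measurement returns |011> with probability 0. Key observation: steps 10-17 multiply out to the identity, so the circuit reduces to the remaining gates.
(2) Outcome |010> occurs with probability 1/2.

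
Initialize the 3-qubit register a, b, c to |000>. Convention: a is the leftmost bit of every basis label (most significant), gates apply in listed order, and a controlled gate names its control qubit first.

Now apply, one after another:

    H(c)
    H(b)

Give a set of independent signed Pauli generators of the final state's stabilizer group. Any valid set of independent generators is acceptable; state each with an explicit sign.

The final state is stabilized by the group generated by +IXI, +IIX, +ZII; other independent generating sets are equally valid.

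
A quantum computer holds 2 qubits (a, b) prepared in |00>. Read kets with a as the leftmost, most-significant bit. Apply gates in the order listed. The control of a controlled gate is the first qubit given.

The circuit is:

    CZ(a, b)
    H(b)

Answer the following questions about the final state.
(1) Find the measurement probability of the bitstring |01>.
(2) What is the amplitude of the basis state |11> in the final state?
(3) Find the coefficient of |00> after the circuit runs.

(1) A full measurement returns |01> with probability 1/2.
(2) The final state's coefficient on |11> equals 0.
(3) |00> carries amplitude sqrt(2)/2 in the final state.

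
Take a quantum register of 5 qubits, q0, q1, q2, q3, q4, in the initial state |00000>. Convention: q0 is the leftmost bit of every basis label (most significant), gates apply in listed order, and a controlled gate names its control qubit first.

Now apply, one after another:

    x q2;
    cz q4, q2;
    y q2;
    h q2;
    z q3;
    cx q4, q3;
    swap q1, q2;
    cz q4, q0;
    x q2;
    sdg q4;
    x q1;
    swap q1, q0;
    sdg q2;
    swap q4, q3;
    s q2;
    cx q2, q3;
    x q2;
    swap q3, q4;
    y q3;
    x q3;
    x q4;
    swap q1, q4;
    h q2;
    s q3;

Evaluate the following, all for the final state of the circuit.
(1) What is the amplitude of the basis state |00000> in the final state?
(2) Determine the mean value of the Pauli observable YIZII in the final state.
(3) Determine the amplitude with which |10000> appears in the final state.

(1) The final state's coefficient on |00000> equals 1/2.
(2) The observable YIZII averages to 0.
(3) The amplitude on |10000> is 1/2.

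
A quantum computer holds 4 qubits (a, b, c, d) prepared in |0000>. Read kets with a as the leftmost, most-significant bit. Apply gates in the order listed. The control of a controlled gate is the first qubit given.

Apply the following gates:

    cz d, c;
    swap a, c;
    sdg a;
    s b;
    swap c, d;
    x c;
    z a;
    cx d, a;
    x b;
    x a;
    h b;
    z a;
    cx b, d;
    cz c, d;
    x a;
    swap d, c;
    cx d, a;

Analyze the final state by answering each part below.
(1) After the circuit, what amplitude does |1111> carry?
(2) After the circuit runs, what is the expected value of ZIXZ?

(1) |1111> carries amplitude -sqrt(2)/2 in the final state.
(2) The expectation value of ZIXZ is 0.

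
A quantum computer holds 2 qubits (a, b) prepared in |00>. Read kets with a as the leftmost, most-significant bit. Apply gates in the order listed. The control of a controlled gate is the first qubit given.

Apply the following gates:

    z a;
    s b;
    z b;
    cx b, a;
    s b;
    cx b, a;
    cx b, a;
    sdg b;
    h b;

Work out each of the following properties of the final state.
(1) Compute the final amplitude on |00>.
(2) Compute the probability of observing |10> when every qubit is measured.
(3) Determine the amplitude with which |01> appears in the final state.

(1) |00> carries amplitude sqrt(2)/2 in the final state.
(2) A full measurement returns |10> with probability 0.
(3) The final state's coefficient on |01> equals sqrt(2)/2.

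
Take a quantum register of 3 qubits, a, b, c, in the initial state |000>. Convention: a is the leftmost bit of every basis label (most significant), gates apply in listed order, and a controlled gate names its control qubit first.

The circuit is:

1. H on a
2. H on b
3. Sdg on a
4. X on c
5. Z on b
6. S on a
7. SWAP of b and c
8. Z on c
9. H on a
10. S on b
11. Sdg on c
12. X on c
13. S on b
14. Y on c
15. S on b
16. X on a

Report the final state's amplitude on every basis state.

The final amplitudes are -sqrt(2)/2 on |110>, -sqrt(2)*I/2 on |111>, and 0 on every other basis state.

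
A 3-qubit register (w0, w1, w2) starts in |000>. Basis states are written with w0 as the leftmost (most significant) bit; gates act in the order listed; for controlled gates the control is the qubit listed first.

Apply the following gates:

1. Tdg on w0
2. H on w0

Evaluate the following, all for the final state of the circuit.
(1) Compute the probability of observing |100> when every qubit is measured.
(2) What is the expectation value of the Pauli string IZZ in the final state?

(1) The probability of measuring |100> is 1/2.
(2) The expectation value of IZZ is 1.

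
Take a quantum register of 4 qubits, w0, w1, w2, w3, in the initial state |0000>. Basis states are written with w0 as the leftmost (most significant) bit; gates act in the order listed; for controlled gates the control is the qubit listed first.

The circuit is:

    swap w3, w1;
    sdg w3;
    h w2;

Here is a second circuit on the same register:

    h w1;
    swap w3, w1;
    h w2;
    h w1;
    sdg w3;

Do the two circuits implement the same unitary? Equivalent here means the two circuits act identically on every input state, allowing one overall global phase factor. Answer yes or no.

No, they are not equivalent — no single phase factor reconciles the two unitaries.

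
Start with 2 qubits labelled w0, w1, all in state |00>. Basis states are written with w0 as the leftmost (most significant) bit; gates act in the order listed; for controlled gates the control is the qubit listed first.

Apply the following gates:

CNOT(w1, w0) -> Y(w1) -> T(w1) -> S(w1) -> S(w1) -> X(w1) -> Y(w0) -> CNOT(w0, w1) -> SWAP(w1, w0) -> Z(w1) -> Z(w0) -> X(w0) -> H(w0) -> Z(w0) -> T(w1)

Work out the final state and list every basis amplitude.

The resulting statevector has amplitude 0 on |00>, sqrt(2)*I/2 on |01>, 0 on |10>, -sqrt(2)*I/2 on |11>.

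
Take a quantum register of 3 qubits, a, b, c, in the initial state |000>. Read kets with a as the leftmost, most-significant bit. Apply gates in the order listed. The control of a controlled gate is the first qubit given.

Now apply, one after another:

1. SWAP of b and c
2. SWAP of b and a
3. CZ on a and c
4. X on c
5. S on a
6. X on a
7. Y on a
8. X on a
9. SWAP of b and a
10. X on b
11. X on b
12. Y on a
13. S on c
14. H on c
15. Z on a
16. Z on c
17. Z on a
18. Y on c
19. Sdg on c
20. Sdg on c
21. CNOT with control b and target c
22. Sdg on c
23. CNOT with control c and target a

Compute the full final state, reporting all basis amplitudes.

The resulting statevector has amplitude -sqrt(2)*I/2 on |011>, sqrt(2)/2 on |110>, and 0 on every other basis state.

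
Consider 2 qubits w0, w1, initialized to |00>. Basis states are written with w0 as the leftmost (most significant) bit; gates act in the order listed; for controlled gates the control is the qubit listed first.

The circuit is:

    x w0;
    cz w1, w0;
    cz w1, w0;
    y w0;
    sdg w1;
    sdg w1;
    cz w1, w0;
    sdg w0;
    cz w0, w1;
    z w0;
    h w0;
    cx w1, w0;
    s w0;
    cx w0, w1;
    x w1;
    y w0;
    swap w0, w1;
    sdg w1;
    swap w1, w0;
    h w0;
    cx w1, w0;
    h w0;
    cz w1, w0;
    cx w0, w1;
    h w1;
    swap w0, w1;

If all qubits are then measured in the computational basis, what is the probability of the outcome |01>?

A full measurement returns |01> with probability 1/4.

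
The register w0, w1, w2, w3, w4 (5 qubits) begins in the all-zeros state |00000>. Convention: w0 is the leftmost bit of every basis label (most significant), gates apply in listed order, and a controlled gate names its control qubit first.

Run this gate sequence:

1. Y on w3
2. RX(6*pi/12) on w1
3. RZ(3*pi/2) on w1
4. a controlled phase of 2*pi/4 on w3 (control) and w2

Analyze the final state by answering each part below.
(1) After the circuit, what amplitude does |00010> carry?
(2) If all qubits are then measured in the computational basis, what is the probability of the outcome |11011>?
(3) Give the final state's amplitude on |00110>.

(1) The final state's coefficient on |00010> equals -sqrt(2)*exp(3*I*pi/4)/2.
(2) Outcome |11011> occurs with probability 0.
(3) The amplitude on |00110> is 0.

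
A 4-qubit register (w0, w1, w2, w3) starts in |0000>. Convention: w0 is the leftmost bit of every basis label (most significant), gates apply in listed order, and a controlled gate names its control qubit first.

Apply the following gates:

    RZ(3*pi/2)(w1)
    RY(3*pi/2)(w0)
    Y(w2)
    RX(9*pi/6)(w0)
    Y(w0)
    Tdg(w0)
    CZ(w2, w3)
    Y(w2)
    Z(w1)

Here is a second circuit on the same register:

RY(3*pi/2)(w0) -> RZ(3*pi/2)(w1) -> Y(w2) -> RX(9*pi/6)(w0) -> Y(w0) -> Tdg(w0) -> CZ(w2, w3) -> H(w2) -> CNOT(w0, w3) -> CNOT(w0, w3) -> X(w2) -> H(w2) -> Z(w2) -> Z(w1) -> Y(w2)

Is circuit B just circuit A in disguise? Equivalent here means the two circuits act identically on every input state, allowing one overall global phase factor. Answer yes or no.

Yes: on every input state the two circuits agree up to one overall phase factor.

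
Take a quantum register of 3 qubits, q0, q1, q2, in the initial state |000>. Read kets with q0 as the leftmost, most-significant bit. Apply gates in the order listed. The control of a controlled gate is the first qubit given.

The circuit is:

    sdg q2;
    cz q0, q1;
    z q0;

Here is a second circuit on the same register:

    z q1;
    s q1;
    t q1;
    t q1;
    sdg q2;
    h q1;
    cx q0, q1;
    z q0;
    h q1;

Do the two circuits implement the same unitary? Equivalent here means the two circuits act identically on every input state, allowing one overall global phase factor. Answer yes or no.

Yes, they are equivalent — the unitaries differ by at most a global phase.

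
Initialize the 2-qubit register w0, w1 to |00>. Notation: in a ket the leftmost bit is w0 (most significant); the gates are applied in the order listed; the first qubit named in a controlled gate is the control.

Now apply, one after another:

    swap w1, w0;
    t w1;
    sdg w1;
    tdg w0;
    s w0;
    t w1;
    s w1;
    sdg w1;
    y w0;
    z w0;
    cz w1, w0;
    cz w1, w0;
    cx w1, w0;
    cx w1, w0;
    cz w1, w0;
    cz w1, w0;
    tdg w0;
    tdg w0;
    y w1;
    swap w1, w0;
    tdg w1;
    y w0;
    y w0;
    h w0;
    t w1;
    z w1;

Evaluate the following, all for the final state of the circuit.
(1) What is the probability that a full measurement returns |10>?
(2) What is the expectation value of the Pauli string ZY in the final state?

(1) Outcome |10> occurs with probability 0. Key observation: steps 11-16 multiply out to the identity, so the circuit reduces to the remaining gates.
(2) In the final state, ZY has expectation 0.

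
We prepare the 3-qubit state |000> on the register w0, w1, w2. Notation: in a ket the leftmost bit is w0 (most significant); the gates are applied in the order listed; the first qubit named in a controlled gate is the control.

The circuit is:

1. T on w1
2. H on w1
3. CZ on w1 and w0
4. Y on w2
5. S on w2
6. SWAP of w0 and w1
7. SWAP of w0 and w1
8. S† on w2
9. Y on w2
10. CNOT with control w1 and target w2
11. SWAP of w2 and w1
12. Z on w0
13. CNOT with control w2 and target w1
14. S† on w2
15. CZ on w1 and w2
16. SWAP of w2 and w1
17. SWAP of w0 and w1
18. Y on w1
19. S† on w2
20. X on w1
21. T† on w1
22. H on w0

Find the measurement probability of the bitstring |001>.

The probability of measuring |001> is 0. Key observation: the block from step 4 through step 9 cancels to the identity and can be dropped.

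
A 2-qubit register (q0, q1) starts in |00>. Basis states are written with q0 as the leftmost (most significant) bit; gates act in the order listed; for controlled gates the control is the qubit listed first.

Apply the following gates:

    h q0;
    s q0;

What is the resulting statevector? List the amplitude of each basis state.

After the circuit, the state carries amplitude sqrt(2)/2 on |00>, 0 on |01>, sqrt(2)*I/2 on |10>, 0 on |11>.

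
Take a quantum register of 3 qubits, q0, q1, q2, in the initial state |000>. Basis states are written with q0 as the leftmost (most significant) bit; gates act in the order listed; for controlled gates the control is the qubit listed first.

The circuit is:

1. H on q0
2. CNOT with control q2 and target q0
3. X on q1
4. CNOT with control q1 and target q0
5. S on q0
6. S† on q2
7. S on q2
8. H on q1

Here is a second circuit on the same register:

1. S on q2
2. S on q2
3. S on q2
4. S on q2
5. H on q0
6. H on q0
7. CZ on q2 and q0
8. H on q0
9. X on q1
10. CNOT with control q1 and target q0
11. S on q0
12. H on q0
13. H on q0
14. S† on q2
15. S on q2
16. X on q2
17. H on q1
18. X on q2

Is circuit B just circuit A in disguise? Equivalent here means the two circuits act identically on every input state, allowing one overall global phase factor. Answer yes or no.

Yes — the two circuits implement the same unitary up to a global phase.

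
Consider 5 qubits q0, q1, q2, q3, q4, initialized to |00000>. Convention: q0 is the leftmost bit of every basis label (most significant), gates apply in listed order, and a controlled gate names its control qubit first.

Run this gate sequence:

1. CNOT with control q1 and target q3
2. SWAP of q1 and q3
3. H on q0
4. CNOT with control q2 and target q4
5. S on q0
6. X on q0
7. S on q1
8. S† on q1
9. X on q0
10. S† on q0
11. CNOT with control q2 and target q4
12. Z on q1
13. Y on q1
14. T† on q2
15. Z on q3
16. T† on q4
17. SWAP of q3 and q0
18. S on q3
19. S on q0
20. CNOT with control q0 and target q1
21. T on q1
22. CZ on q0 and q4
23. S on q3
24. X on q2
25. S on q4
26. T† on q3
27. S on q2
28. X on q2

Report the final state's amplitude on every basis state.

The resulting statevector has amplitude -sqrt(2)*exp(I*pi/4)/2 on |01000>, sqrt(2)/2 on |01010>, and 0 on every other basis state. Key observation: steps 4-11 multiply out to the identity, so the circuit reduces to the remaining gates.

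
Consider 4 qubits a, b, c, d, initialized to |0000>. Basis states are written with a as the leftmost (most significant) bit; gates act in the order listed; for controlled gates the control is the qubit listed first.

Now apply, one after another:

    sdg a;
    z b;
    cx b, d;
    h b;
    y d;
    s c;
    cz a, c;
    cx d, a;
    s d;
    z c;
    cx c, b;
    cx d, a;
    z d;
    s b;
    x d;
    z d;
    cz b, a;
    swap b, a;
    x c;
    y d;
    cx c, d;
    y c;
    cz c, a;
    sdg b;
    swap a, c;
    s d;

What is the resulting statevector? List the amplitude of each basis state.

The final amplitudes are sqrt(2)/2 on |0000>, sqrt(2)*I/2 on |0010>, and 0 on every other basis state.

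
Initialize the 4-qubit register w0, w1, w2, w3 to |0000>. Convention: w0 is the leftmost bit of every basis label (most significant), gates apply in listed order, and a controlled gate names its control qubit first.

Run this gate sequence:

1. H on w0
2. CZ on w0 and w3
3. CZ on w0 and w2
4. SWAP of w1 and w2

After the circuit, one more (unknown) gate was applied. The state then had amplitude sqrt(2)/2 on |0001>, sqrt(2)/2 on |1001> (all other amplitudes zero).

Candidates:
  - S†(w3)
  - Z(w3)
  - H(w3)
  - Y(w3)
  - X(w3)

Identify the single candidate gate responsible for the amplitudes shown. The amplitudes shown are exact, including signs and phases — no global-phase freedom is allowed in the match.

The unique candidate consistent with the amplitudes is X(w3).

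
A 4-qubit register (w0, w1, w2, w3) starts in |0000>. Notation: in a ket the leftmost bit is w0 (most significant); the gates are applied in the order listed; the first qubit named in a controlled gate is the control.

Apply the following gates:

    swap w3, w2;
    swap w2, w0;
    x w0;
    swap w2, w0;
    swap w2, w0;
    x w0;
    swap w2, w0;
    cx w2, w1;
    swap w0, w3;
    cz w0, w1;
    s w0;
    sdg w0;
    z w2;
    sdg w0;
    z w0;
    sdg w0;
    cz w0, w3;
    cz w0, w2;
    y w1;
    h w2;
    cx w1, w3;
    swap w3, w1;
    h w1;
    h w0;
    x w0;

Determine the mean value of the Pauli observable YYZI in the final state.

The expectation value of YYZI is 0. Key observation: the block from step 2 through step 7 cancels to the identity and can be dropped.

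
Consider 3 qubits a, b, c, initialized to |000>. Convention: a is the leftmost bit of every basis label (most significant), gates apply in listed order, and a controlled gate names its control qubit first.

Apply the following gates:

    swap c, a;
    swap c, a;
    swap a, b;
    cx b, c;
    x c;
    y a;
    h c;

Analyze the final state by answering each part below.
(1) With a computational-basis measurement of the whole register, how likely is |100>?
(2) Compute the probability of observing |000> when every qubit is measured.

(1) A full measurement returns |100> with probability 1/2.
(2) The probability of measuring |000> is 0.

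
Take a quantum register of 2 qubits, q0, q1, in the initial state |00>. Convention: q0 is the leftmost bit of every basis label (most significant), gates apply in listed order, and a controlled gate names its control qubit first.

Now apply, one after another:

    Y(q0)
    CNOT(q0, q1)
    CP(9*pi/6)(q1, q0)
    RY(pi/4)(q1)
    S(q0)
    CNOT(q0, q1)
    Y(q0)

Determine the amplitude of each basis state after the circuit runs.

After the circuit, the state carries amplitude sqrt(sqrt(2) + 2)/2 on |00>, -sqrt(2 - sqrt(2))/2 on |01>, 0 on |10>, 0 on |11>.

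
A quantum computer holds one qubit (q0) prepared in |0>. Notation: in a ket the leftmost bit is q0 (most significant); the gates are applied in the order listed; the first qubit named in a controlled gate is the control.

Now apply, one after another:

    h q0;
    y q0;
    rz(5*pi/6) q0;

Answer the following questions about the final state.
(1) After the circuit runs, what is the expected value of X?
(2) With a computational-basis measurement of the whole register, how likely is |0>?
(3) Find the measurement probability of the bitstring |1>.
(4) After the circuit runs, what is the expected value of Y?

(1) In the final state, X has expectation sqrt(3)/2.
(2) The probability of measuring |0> is 1/2.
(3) A full measurement returns |1> with probability 1/2.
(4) The expectation value of Y is -1/2.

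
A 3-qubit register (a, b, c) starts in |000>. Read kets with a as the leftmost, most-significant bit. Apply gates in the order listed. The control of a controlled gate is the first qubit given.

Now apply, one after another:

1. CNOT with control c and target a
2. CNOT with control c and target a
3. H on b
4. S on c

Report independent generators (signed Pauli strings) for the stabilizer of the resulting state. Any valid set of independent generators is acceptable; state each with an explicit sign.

The stabilizer group can be generated by +IXI, +ZII, +IIZ, among other valid generating sets.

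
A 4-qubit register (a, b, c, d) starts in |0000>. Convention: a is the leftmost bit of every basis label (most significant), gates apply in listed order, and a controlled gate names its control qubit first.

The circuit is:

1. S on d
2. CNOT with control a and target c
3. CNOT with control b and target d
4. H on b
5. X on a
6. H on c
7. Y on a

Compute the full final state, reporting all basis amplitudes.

After the circuit, the state carries amplitude -I/2 on |0000>, -I/2 on |0010>, -I/2 on |0100>, -I/2 on |0110>, and 0 on every other basis state.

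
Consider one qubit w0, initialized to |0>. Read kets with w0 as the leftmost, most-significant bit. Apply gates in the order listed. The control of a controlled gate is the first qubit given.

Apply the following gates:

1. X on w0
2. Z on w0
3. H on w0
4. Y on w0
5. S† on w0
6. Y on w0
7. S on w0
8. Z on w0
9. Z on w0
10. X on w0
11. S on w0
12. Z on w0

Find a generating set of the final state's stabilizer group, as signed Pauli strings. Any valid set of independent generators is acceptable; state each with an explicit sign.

One valid set of independent stabilizer generators is -Y (any independent generating set of the same group is equally correct).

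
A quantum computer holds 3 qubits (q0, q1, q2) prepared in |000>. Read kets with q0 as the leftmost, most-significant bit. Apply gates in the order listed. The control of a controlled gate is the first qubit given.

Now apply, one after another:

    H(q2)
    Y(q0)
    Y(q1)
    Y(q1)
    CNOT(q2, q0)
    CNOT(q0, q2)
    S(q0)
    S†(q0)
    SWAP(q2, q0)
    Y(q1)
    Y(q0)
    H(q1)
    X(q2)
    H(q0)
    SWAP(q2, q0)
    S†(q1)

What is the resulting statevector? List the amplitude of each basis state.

After the circuit, the state carries amplitude sqrt(2)*I/4 on |000>, sqrt(2)*I/4 on |001>, -sqrt(2)/4 on |010>, -sqrt(2)/4 on |011>, sqrt(2)*I/4 on |100>, sqrt(2)*I/4 on |101>, -sqrt(2)/4 on |110>, -sqrt(2)/4 on |111>.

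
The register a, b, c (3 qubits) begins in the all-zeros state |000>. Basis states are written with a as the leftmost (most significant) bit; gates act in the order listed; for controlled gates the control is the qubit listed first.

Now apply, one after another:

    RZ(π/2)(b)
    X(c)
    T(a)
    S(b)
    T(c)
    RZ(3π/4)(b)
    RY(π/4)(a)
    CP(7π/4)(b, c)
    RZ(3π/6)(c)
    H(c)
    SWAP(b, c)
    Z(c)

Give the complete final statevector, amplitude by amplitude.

The resulting statevector has amplitude -sqrt(2*sqrt(2) + 4)*exp(7*I*pi/8)/4 on |000>, 0 on |001>, sqrt(2*sqrt(2) + 4)*exp(7*I*pi/8)/4 on |010>, 0 on |011>, -sqrt(4 - 2*sqrt(2))*exp(7*I*pi/8)/4 on |100>, 0 on |101>, sqrt(4 - 2*sqrt(2))*exp(7*I*pi/8)/4 on |110>, 0 on |111>.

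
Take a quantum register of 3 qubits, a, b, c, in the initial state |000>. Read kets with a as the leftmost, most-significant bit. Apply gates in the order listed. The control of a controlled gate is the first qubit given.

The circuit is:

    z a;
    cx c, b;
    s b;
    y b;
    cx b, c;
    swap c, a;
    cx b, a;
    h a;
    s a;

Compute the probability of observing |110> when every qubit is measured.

The probability of measuring |110> is 1/2.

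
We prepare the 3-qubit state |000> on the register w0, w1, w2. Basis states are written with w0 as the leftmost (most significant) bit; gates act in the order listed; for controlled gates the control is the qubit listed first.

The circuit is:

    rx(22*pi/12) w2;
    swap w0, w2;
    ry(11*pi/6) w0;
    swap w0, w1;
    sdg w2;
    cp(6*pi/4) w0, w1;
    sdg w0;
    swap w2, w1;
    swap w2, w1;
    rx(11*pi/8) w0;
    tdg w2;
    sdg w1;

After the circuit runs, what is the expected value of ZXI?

The observable ZXI averages to -sqrt(2 - sqrt(2))/4. Key observation: the block from step 8 through step 9 cancels to the identity and can be dropped.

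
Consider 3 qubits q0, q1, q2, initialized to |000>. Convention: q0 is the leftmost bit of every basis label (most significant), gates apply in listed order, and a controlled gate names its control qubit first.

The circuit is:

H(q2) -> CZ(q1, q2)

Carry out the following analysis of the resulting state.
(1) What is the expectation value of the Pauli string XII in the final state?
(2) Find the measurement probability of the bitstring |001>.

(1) In the final state, XII has expectation 0.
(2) A full measurement returns |001> with probability 1/2.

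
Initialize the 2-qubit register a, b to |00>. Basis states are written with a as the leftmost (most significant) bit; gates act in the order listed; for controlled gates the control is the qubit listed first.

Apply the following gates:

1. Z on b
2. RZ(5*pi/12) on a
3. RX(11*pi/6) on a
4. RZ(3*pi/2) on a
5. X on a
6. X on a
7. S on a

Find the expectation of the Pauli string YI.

The observable YI averages to 1/2.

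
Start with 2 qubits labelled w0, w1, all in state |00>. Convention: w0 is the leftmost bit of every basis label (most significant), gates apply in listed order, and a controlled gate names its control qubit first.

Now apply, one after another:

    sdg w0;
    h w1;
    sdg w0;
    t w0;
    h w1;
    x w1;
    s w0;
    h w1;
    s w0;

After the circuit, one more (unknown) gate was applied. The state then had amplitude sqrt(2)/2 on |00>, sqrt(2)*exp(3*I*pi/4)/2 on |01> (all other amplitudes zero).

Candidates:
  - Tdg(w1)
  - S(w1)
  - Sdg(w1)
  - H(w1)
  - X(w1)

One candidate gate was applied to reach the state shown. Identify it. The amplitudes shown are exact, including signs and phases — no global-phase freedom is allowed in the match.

The unique candidate consistent with the amplitudes is Tdg(w1).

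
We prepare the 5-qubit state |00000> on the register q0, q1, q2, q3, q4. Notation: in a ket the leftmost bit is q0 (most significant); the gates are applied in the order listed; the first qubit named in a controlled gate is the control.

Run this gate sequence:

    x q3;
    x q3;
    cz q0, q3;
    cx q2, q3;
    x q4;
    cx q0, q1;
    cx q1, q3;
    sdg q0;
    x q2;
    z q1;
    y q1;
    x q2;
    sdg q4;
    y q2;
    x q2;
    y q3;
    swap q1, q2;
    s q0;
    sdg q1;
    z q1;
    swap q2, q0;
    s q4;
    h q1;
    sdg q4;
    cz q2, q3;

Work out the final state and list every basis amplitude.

The final amplitudes are -sqrt(2)/2 on |10011>, -sqrt(2)/2 on |11011>, and 0 on every other basis state.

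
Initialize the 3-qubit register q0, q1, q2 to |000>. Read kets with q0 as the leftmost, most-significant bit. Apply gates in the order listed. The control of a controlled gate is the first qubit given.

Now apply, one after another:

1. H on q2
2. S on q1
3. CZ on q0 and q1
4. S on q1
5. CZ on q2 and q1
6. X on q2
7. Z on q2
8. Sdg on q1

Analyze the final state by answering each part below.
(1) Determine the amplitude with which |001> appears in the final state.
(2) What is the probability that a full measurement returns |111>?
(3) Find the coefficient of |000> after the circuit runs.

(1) The amplitude on |001> is -sqrt(2)/2.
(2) The probability of measuring |111> is 0.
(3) The final state's coefficient on |000> equals sqrt(2)/2.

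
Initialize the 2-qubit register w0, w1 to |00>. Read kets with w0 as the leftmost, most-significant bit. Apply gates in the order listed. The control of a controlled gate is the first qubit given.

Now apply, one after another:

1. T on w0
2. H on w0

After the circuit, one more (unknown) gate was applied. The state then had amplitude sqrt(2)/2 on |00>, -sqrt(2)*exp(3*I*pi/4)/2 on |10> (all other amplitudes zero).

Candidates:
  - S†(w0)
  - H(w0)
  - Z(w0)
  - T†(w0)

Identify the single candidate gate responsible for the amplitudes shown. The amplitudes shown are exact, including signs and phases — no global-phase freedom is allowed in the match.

It was T†(w0) that produced the state shown.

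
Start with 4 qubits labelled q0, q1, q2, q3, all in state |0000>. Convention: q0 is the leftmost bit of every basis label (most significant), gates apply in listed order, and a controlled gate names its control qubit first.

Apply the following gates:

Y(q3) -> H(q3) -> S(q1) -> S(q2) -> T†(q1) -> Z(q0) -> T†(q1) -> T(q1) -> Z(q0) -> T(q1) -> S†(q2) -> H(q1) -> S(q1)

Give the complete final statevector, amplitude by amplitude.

The resulting statevector has amplitude I/2 on |0000>, -I/2 on |0001>, -1/2 on |0100>, 1/2 on |0101>, and 0 on every other basis state. Key observation: steps 4-11 multiply out to the identity, so the circuit reduces to the remaining gates.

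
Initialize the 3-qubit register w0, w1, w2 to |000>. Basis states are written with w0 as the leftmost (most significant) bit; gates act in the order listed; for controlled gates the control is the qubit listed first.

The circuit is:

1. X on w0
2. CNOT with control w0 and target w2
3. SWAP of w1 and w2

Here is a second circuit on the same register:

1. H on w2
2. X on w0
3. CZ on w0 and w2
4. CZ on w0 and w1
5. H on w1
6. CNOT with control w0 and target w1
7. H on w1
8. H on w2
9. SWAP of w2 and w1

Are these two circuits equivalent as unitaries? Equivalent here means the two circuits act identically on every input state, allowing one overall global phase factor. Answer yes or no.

Yes: on every input state the two circuits agree up to one overall phase factor.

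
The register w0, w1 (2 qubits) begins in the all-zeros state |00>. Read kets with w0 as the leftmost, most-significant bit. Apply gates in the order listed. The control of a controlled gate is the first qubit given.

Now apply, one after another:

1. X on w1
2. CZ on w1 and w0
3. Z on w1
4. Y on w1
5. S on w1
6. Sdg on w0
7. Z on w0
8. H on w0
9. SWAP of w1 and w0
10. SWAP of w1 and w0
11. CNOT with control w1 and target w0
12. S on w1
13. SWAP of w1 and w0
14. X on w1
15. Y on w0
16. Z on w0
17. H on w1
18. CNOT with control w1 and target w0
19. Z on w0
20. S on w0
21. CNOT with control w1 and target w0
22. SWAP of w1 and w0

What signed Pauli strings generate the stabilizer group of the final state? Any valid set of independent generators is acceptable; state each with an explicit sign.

The final state is stabilized by the group generated by +ZI, -IZ; other independent generating sets are equally valid. Key observation: steps 9-10 multiply out to the identity, so the circuit reduces to the remaining gates.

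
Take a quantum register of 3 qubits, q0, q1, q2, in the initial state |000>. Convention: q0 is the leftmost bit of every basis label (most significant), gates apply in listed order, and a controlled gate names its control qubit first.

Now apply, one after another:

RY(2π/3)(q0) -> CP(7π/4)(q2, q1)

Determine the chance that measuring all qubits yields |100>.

The probability of measuring |100> is 3/4.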